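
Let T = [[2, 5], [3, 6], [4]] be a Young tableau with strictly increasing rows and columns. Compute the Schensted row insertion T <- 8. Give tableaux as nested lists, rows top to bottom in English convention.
8 is larger than every entry of row 1, so it is appended to row 1. The new tableau is [[2, 5, 8], [3, 6], [4]].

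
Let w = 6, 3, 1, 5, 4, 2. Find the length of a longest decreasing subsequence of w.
4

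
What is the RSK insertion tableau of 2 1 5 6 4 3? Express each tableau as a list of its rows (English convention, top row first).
P = [[1, 3, 6], [2, 4], [5]]

Insert 2: appended to row 1. P = [[2]].
Insert 1: 1 bumps 2 from row 1; 2 starts row 2. P = [[1], [2]].
Insert 5: appended to row 1. P = [[1, 5], [2]].
Insert 6: appended to row 1. P = [[1, 5, 6], [2]].
Insert 4: 4 bumps 5 from row 1; 5 appends to row 2. P = [[1, 4, 6], [2, 5]].
Insert 3: 3 bumps 4 from row 1; 4 bumps 5 from row 2; 5 starts row 3. P = [[1, 3, 6], [2, 4], [5]].

So P = [[1, 3, 6], [2, 4], [5]].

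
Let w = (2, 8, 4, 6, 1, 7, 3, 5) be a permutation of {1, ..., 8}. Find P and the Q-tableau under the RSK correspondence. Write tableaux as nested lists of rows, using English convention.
Insert each entry of the permutation into P by Schensted row insertion, recording in Q the position of each new cell.

After inserting 2: P = [[2]].
After inserting 8: P = [[2, 8]].
After inserting 4: P = [[2, 4], [8]].
After inserting 6: P = [[2, 4, 6], [8]].
After inserting 1: P = [[1, 4, 6], [2], [8]].
After inserting 7: P = [[1, 4, 6, 7], [2], [8]].
After inserting 3: P = [[1, 3, 6, 7], [2, 4], [8]].
After inserting 5: P = [[1, 3, 5, 7], [2, 4, 6], [8]].

So P = [[1, 3, 5, 7], [2, 4, 6], [8]], Q = [[1, 2, 4, 6], [3, 7, 8], [5]].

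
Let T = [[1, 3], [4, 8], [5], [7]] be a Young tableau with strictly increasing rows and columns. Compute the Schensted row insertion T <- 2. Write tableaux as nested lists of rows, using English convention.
In row 1, 2 replaces 3 (the leftmost entry greater than 2); 3 is bumped to row 2. In row 2, 3 replaces 4 (the leftmost entry greater than 3); 4 is bumped to row 3. In row 3, 4 replaces 5 (the leftmost entry greater than 4); 5 is bumped to row 4. In row 4, 5 replaces 7 (the leftmost entry greater than 5); 7 is bumped to row 5. 7 starts a new row 5. The new tableau is [[1, 2], [3, 8], [4], [5], [7]].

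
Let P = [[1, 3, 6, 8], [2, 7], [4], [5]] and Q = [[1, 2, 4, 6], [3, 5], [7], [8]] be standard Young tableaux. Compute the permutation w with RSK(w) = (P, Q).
Reverse the RSK construction: for i from n down to 1, find the cell of Q containing i, remove the entry at that cell from P, and reverse-bump it up through P; the value ejected from row 1 is w(i).

Step i=8: Q has 8 at row 4, column 1; remove 5 from row 4 of P and reverse-bump: 5 enters row 3 and ejects 4; 4 enters row 2 and ejects 2; 2 enters row 1 and ejects 1. So w(8) = 1. P is now [[2, 3, 6, 8], [4, 7], [5]].
Step i=7: Q has 7 at row 3, column 1; remove 5 from row 3 of P and reverse-bump: 5 enters row 2 and ejects 4; 4 enters row 1 and ejects 3. So w(7) = 3. P is now [[2, 4, 6, 8], [5, 7]].
Step i=6: Q has 6 at row 1, column 4; remove that cell from P, ejecting 8. So w(6) = 8. P is now [[2, 4, 6], [5, 7]].
Step i=5: Q has 5 at row 2, column 2; remove 7 from row 2 of P and reverse-bump: 7 enters row 1 and ejects 6. So w(5) = 6. P is now [[2, 4, 7], [5]].
Step i=4: Q has 4 at row 1, column 3; remove that cell from P, ejecting 7. So w(4) = 7. P is now [[2, 4], [5]].
Step i=3: Q has 3 at row 2, column 1; remove 5 from row 2 of P and reverse-bump: 5 enters row 1 and ejects 4. So w(3) = 4. P is now [[2, 5]].
Step i=2: Q has 2 at row 1, column 2; remove that cell from P, ejecting 5. So w(2) = 5. P is now [[2]].
Step i=1: Q has 1 at row 1, column 1; remove that cell from P, ejecting 2. So w(1) = 2. P is now [].

So w = 2 5 4 7 6 8 3 1.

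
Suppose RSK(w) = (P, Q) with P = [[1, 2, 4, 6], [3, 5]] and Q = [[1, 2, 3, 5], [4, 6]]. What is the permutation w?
Reverse the RSK construction: for i from n down to 1, find the cell of Q containing i, remove the entry at that cell from P, and reverse-bump it up through P; the value ejected from row 1 is w(i).

Step i=6: Q has 6 at row 2, column 2; remove 5 from row 2 of P and reverse-bump: 5 enters row 1 and ejects 4. So w(6) = 4. P is now [[1, 2, 5, 6], [3]].
Step i=5: Q has 5 at row 1, column 4; remove that cell from P, ejecting 6. So w(5) = 6. P is now [[1, 2, 5], [3]].
Step i=4: Q has 4 at row 2, column 1; remove 3 from row 2 of P and reverse-bump: 3 enters row 1 and ejects 2. So w(4) = 2. P is now [[1, 3, 5]].
Step i=3: Q has 3 at row 1, column 3; remove that cell from P, ejecting 5. So w(3) = 5. P is now [[1, 3]].
Step i=2: Q has 2 at row 1, column 2; remove that cell from P, ejecting 3. So w(2) = 3. P is now [[1]].
Step i=1: Q has 1 at row 1, column 1; remove that cell from P, ejecting 1. So w(1) = 1. P is now [].

So w = 1 3 5 2 6 4.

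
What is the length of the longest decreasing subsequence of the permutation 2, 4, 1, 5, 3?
2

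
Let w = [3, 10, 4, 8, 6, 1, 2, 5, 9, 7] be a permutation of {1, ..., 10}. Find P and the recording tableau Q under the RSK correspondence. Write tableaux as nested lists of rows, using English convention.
P = [[1, 2, 5, 7], [3, 4, 6, 9], [8], [10]], Q = [[1, 2, 4, 9], [3, 7, 8, 10], [5], [6]]

Insert each entry of the permutation into P by Schensted row insertion, recording in Q the position of each new cell.

Insert 3: appended to row 1. P = [[3]].
Insert 10: appended to row 1. P = [[3, 10]].
Insert 4: 4 bumps 10 from row 1; 10 starts row 2. P = [[3, 4], [10]].
Insert 8: appended to row 1. P = [[3, 4, 8], [10]].
Insert 6: 6 bumps 8 from row 1; 8 bumps 10 from row 2; 10 starts row 3. P = [[3, 4, 6], [8], [10]].
Insert 1: 1 bumps 3 from row 1; 3 bumps 8 from row 2; 8 bumps 10 from row 3; 10 starts row 4. P = [[1, 4, 6], [3], [8], [10]].
Insert 2: 2 bumps 4 from row 1; 4 appends to row 2. P = [[1, 2, 6], [3, 4], [8], [10]].
Insert 5: 5 bumps 6 from row 1; 6 appends to row 2. P = [[1, 2, 5], [3, 4, 6], [8], [10]].
Insert 9: appended to row 1. P = [[1, 2, 5, 9], [3, 4, 6], [8], [10]].
Insert 7: 7 bumps 9 from row 1; 9 appends to row 2. P = [[1, 2, 5, 7], [3, 4, 6, 9], [8], [10]].

So P = [[1, 2, 5, 7], [3, 4, 6, 9], [8], [10]], Q = [[1, 2, 4, 9], [3, 7, 8, 10], [5], [6]].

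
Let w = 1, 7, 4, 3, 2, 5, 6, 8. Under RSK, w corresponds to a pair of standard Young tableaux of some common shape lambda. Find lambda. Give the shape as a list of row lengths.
Row-insert each entry into an empty tableau.

After inserting 1: P = [[1]].
After inserting 7: P = [[1, 7]].
After inserting 4: P = [[1, 4], [7]].
After inserting 3: P = [[1, 3], [4], [7]].
After inserting 2: P = [[1, 2], [3], [4], [7]].
After inserting 5: P = [[1, 2, 5], [3], [4], [7]].
After inserting 6: P = [[1, 2, 5, 6], [3], [4], [7]].
After inserting 8: P = [[1, 2, 5, 6, 8], [3], [4], [7]].

The final insertion tableau P = [[1, 2, 5, 6, 8], [3], [4], [7]] has shape [5, 1, 1, 1].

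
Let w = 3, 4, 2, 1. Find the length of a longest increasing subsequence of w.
2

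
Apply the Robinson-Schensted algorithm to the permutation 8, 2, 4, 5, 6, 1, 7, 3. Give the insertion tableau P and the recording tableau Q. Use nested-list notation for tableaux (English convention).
P = [[1, 3, 5, 6, 7], [2, 4], [8]], Q = [[1, 3, 4, 5, 7], [2, 8], [6]]

Insert each entry of the permutation into P by Schensted row insertion, recording in Q the position of each new cell.

Insert 8: appended to row 1. P = [[8]], Q = [[1]].
Insert 2: 2 bumps 8 from row 1; 8 starts row 2. P = [[2], [8]], Q = [[1], [2]].
Insert 4: appended to row 1. P = [[2, 4], [8]], Q = [[1, 3], [2]].
Insert 5: appended to row 1. P = [[2, 4, 5], [8]], Q = [[1, 3, 4], [2]].
Insert 6: appended to row 1. P = [[2, 4, 5, 6], [8]], Q = [[1, 3, 4, 5], [2]].
Insert 1: 1 bumps 2 from row 1; 2 bumps 8 from row 2; 8 starts row 3. P = [[1, 4, 5, 6], [2], [8]], Q = [[1, 3, 4, 5], [2], [6]].
Insert 7: appended to row 1. P = [[1, 4, 5, 6, 7], [2], [8]], Q = [[1, 3, 4, 5, 7], [2], [6]].
Insert 3: 3 bumps 4 from row 1; 4 appends to row 2. P = [[1, 3, 5, 6, 7], [2, 4], [8]], Q = [[1, 3, 4, 5, 7], [2, 8], [6]].

So P = [[1, 3, 5, 6, 7], [2, 4], [8]], Q = [[1, 3, 4, 5, 7], [2, 8], [6]].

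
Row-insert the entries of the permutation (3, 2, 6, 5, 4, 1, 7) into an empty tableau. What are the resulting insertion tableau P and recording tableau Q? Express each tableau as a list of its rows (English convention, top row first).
P = [[1, 4, 7], [2, 5], [3], [6]], Q = [[1, 3, 7], [2, 4], [5], [6]]

Insert each entry of the permutation into P by Schensted row insertion, recording in Q the position of each new cell.

Insert 3: appended to row 1. P = [[3]], Q = [[1]].
Insert 2: 2 bumps 3 from row 1; 3 starts row 2. P = [[2], [3]], Q = [[1], [2]].
Insert 6: appended to row 1. P = [[2, 6], [3]], Q = [[1, 3], [2]].
Insert 5: 5 bumps 6 from row 1; 6 appends to row 2. P = [[2, 5], [3, 6]], Q = [[1, 3], [2, 4]].
Insert 4: 4 bumps 5 from row 1; 5 bumps 6 from row 2; 6 starts row 3. P = [[2, 4], [3, 5], [6]], Q = [[1, 3], [2, 4], [5]].
Insert 1: 1 bumps 2 from row 1; 2 bumps 3 from row 2; 3 bumps 6 from row 3; 6 starts row 4. P = [[1, 4], [2, 5], [3], [6]], Q = [[1, 3], [2, 4], [5], [6]].
Insert 7: appended to row 1. P = [[1, 4, 7], [2, 5], [3], [6]], Q = [[1, 3, 7], [2, 4], [5], [6]].

So P = [[1, 4, 7], [2, 5], [3], [6]], Q = [[1, 3, 7], [2, 4], [5], [6]].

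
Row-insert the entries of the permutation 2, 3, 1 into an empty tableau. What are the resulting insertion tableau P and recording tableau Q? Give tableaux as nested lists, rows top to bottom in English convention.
P = [[1, 3], [2]], Q = [[1, 2], [3]]

Insert each entry of the permutation into P by Schensted row insertion, recording in Q the position of each new cell.

Insert 2: appended to row 1. P = [[2]].
Insert 3: appended to row 1. P = [[2, 3]].
Insert 1: 1 bumps 2 from row 1; 2 starts row 2. P = [[1, 3], [2]].

So P = [[1, 3], [2]], Q = [[1, 2], [3]].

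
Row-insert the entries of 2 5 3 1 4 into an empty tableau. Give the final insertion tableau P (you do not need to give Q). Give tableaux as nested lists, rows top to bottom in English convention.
P = [[1, 3, 4], [2], [5]]

After inserting 2: P = [[2]].
After inserting 5: P = [[2, 5]].
After inserting 3: P = [[2, 3], [5]].
After inserting 1: P = [[1, 3], [2], [5]].
After inserting 4: P = [[1, 3, 4], [2], [5]].

So P = [[1, 3, 4], [2], [5]].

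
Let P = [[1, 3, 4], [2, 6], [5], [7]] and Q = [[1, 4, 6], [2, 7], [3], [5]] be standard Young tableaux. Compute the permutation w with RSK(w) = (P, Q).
7 5 2 3 1 6 4

Reverse RSK: for i = n, n-1, ..., 1, locate i in Q, remove the corresponding corner cell from P, and reverse-bump its entry up through P; the value ejected from row 1 is w(i).

So w = 7 5 2 3 1 6 4.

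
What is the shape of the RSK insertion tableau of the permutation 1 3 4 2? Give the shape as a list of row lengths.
Row-insert each entry into an empty tableau.

After inserting 1: P = [[1]].
After inserting 3: P = [[1, 3]].
After inserting 4: P = [[1, 3, 4]].
After inserting 2: P = [[1, 2, 4], [3]].

The final insertion tableau P = [[1, 2, 4], [3]] has shape [3, 1].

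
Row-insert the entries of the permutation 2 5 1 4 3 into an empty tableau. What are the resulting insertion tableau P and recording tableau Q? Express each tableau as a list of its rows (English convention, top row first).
P = [[1, 3], [2, 4], [5]], Q = [[1, 2], [3, 4], [5]]

Insert each entry of the permutation into P by Schensted row insertion, recording in Q the position of each new cell.

Insert 2: appended to row 1. P = [[2]].
Insert 5: appended to row 1. P = [[2, 5]].
Insert 1: 1 bumps 2 from row 1; 2 starts row 2. P = [[1, 5], [2]].
Insert 4: 4 bumps 5 from row 1; 5 appends to row 2. P = [[1, 4], [2, 5]].
Insert 3: 3 bumps 4 from row 1; 4 bumps 5 from row 2; 5 starts row 3. P = [[1, 3], [2, 4], [5]].

So P = [[1, 3], [2, 4], [5]], Q = [[1, 2], [3, 4], [5]].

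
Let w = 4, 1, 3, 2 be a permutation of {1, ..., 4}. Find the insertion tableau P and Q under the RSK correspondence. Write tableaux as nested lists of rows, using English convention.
Insert each entry of the permutation into P by Schensted row insertion, recording in Q the position of each new cell.

After inserting 4: P = [[4]].
After inserting 1: P = [[1], [4]].
After inserting 3: P = [[1, 3], [4]].
After inserting 2: P = [[1, 2], [3], [4]].

So P = [[1, 2], [3], [4]], Q = [[1, 3], [2], [4]].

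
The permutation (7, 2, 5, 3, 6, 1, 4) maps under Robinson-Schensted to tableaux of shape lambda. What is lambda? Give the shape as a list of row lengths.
Row-insert each entry into an empty tableau.

After inserting 7: P = [[7]].
After inserting 2: P = [[2], [7]].
After inserting 5: P = [[2, 5], [7]].
After inserting 3: P = [[2, 3], [5], [7]].
After inserting 6: P = [[2, 3, 6], [5], [7]].
After inserting 1: P = [[1, 3, 6], [2], [5], [7]].
After inserting 4: P = [[1, 3, 4], [2, 6], [5], [7]].

The final insertion tableau P = [[1, 3, 4], [2, 6], [5], [7]] has shape [3, 2, 1, 1].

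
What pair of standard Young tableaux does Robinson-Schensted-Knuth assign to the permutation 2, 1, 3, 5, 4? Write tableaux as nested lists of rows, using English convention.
P = [[1, 3, 4], [2, 5]], Q = [[1, 3, 4], [2, 5]]

Insert each entry of the permutation into P by Schensted row insertion, recording in Q the position of each new cell.

Insert 2: appended to row 1. P = [[2]].
Insert 1: 1 bumps 2 from row 1; 2 starts row 2. P = [[1], [2]].
Insert 3: appended to row 1. P = [[1, 3], [2]].
Insert 5: appended to row 1. P = [[1, 3, 5], [2]].
Insert 4: 4 bumps 5 from row 1; 5 appends to row 2. P = [[1, 3, 4], [2, 5]].

So P = [[1, 3, 4], [2, 5]], Q = [[1, 3, 4], [2, 5]].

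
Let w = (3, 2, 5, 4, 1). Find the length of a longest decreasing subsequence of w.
3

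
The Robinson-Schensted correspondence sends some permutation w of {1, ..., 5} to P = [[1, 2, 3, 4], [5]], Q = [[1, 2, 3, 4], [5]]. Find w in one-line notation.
1 2 3 5 4

Reverse the RSK construction: for i from n down to 1, find the cell of Q containing i, remove the entry at that cell from P, and reverse-bump it up through P; the value ejected from row 1 is w(i).

Step i=5: Q has 5 at row 2, column 1; remove 5 from row 2 of P and reverse-bump: 5 enters row 1 and ejects 4. So w(5) = 4. P is now [[1, 2, 3, 5]].
Step i=4: Q has 4 at row 1, column 4; remove that cell from P, ejecting 5. So w(4) = 5. P is now [[1, 2, 3]].
Step i=3: Q has 3 at row 1, column 3; remove that cell from P, ejecting 3. So w(3) = 3. P is now [[1, 2]].
Step i=2: Q has 2 at row 1, column 2; remove that cell from P, ejecting 2. So w(2) = 2. P is now [[1]].
Step i=1: Q has 1 at row 1, column 1; remove that cell from P, ejecting 1. So w(1) = 1. P is now [].

So w = 1 2 3 5 4.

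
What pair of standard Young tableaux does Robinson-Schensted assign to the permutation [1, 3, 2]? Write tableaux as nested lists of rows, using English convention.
Insert each entry of the permutation into P by Schensted row insertion, recording in Q the position of each new cell.

Insert 1: appended to row 1. P = [[1]].
Insert 3: appended to row 1. P = [[1, 3]].
Insert 2: 2 bumps 3 from row 1; 3 starts row 2. P = [[1, 2], [3]].

So P = [[1, 2], [3]], Q = [[1, 2], [3]].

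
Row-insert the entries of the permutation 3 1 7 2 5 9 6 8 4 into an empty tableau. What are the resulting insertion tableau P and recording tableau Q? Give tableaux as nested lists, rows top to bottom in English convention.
Insert each entry of the permutation into P by Schensted row insertion, recording in Q the position of each new cell.

Insert 3: appended to row 1. P = [[3]].
Insert 1: 1 bumps 3 from row 1; 3 starts row 2. P = [[1], [3]].
Insert 7: appended to row 1. P = [[1, 7], [3]].
Insert 2: 2 bumps 7 from row 1; 7 appends to row 2. P = [[1, 2], [3, 7]].
Insert 5: appended to row 1. P = [[1, 2, 5], [3, 7]].
Insert 9: appended to row 1. P = [[1, 2, 5, 9], [3, 7]].
Insert 6: 6 bumps 9 from row 1; 9 appends to row 2. P = [[1, 2, 5, 6], [3, 7, 9]].
Insert 8: appended to row 1. P = [[1, 2, 5, 6, 8], [3, 7, 9]].
Insert 4: 4 bumps 5 from row 1; 5 bumps 7 from row 2; 7 starts row 3. P = [[1, 2, 4, 6, 8], [3, 5, 9], [7]].

So P = [[1, 2, 4, 6, 8], [3, 5, 9], [7]], Q = [[1, 3, 5, 6, 8], [2, 4, 7], [9]].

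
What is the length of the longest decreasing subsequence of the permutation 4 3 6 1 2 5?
3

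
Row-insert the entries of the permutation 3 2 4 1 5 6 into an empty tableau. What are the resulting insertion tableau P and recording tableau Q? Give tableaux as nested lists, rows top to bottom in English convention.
Insert each entry of the permutation into P by Schensted row insertion, recording in Q the position of each new cell.

Insert 3: appended to row 1. P = [[3]].
Insert 2: 2 bumps 3 from row 1; 3 starts row 2. P = [[2], [3]].
Insert 4: appended to row 1. P = [[2, 4], [3]].
Insert 1: 1 bumps 2 from row 1; 2 bumps 3 from row 2; 3 starts row 3. P = [[1, 4], [2], [3]].
Insert 5: appended to row 1. P = [[1, 4, 5], [2], [3]].
Insert 6: appended to row 1. P = [[1, 4, 5, 6], [2], [3]].

So P = [[1, 4, 5, 6], [2], [3]], Q = [[1, 3, 5, 6], [2], [4]].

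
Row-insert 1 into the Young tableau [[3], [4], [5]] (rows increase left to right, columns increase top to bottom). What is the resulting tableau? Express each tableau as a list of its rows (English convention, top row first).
In row 1, 1 replaces 3 (the leftmost entry greater than 1); 3 is bumped to row 2. In row 2, 3 replaces 4 (the leftmost entry greater than 3); 4 is bumped to row 3. In row 3, 4 replaces 5 (the leftmost entry greater than 4); 5 is bumped to row 4. 5 starts a new row 4. The new tableau is [[1], [3], [4], [5]].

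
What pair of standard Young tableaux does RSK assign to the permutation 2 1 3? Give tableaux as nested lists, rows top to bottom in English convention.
Insert each entry of the permutation into P by Schensted row insertion, recording in Q the position of each new cell.

Insert 2: appended to row 1. P = [[2]], Q = [[1]].
Insert 1: 1 bumps 2 from row 1; 2 starts row 2. P = [[1], [2]], Q = [[1], [2]].
Insert 3: appended to row 1. P = [[1, 3], [2]], Q = [[1, 3], [2]].

So P = [[1, 3], [2]], Q = [[1, 3], [2]].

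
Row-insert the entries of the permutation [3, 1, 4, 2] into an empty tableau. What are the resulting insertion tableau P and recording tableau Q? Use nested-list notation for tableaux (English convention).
P = [[1, 2], [3, 4]], Q = [[1, 3], [2, 4]]

Insert each entry of the permutation into P by Schensted row insertion, recording in Q the position of each new cell.

Insert 3: appended to row 1. P = [[3]].
Insert 1: 1 bumps 3 from row 1; 3 starts row 2. P = [[1], [3]].
Insert 4: appended to row 1. P = [[1, 4], [3]].
Insert 2: 2 bumps 4 from row 1; 4 appends to row 2. P = [[1, 2], [3, 4]].

So P = [[1, 2], [3, 4]], Q = [[1, 3], [2, 4]].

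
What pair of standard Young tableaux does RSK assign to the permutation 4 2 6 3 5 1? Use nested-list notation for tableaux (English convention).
Insert each entry of the permutation into P by Schensted row insertion, recording in Q the position of each new cell.

After inserting 4: P = [[4]].
After inserting 2: P = [[2], [4]].
After inserting 6: P = [[2, 6], [4]].
After inserting 3: P = [[2, 3], [4, 6]].
After inserting 5: P = [[2, 3, 5], [4, 6]].
After inserting 1: P = [[1, 3, 5], [2, 6], [4]].

So P = [[1, 3, 5], [2, 6], [4]], Q = [[1, 3, 5], [2, 4], [6]].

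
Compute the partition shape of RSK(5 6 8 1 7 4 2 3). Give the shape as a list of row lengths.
[3, 3, 1, 1]

Row-insert each entry into an empty tableau.

After inserting 5: P = [[5]].
After inserting 6: P = [[5, 6]].
After inserting 8: P = [[5, 6, 8]].
After inserting 1: P = [[1, 6, 8], [5]].
After inserting 7: P = [[1, 6, 7], [5, 8]].
After inserting 4: P = [[1, 4, 7], [5, 6], [8]].
After inserting 2: P = [[1, 2, 7], [4, 6], [5], [8]].
After inserting 3: P = [[1, 2, 3], [4, 6, 7], [5], [8]].

The final insertion tableau P = [[1, 2, 3], [4, 6, 7], [5], [8]] has shape [3, 3, 1, 1].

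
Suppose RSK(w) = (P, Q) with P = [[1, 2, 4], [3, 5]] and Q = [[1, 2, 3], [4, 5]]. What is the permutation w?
Reverse the RSK construction: for i from n down to 1, find the cell of Q containing i, remove the entry at that cell from P, and reverse-bump it up through P; the value ejected from row 1 is w(i).

Step i=5: Q has 5 at row 2, column 2; remove 5 from row 2 of P and reverse-bump: 5 enters row 1 and ejects 4. So w(5) = 4. P is now [[1, 2, 5], [3]].
Step i=4: Q has 4 at row 2, column 1; remove 3 from row 2 of P and reverse-bump: 3 enters row 1 and ejects 2. So w(4) = 2. P is now [[1, 3, 5]].
Step i=3: Q has 3 at row 1, column 3; remove that cell from P, ejecting 5. So w(3) = 5. P is now [[1, 3]].
Step i=2: Q has 2 at row 1, column 2; remove that cell from P, ejecting 3. So w(2) = 3. P is now [[1]].
Step i=1: Q has 1 at row 1, column 1; remove that cell from P, ejecting 1. So w(1) = 1. P is now [].

So w = 1 3 5 2 4.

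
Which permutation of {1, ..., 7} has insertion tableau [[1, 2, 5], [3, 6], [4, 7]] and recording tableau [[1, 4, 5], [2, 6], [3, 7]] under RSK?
4 3 1 2 7 6 5

Reverse RSK: for i = n, n-1, ..., 1, locate i in Q, remove the corresponding corner cell from P, and reverse-bump its entry up through P; the value ejected from row 1 is w(i).

So w = 4 3 1 2 7 6 5.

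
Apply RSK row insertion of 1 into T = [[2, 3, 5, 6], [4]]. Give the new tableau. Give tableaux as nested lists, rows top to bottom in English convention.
[[1, 3, 5, 6], [2], [4]]

In row 1, 1 replaces 2 (the leftmost entry greater than 1); 2 is bumped to row 2. In row 2, 2 replaces 4 (the leftmost entry greater than 2); 4 is bumped to row 3. 4 starts a new row 3. The new tableau is [[1, 3, 5, 6], [2], [4]].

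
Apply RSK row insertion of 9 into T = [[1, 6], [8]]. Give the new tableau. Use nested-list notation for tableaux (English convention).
[[1, 6, 9], [8]]

9 is larger than every entry of row 1, so it is appended to row 1. The new tableau is [[1, 6, 9], [8]].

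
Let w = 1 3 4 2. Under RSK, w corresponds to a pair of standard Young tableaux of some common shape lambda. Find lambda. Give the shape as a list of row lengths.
Row-insert each entry into an empty tableau.

After inserting 1: P = [[1]].
After inserting 3: P = [[1, 3]].
After inserting 4: P = [[1, 3, 4]].
After inserting 2: P = [[1, 2, 4], [3]].

The final insertion tableau P = [[1, 2, 4], [3]] has shape [3, 1].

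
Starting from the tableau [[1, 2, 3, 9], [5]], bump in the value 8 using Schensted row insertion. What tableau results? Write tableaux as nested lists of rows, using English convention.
[[1, 2, 3, 8], [5, 9]]

In row 1, 8 replaces 9 (the leftmost entry greater than 8); 9 is bumped to row 2. 9 is appended to row 2. The new tableau is [[1, 2, 3, 8], [5, 9]].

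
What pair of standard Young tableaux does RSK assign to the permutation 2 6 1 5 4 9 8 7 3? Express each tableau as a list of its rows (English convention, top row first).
P = [[1, 3, 7], [2, 4, 8], [5, 9], [6]], Q = [[1, 2, 6], [3, 4, 7], [5, 8], [9]]

Insert each entry of the permutation into P by Schensted row insertion, recording in Q the position of each new cell.

After inserting 2: P = [[2]].
After inserting 6: P = [[2, 6]].
After inserting 1: P = [[1, 6], [2]].
After inserting 5: P = [[1, 5], [2, 6]].
After inserting 4: P = [[1, 4], [2, 5], [6]].
After inserting 9: P = [[1, 4, 9], [2, 5], [6]].
After inserting 8: P = [[1, 4, 8], [2, 5, 9], [6]].
After inserting 7: P = [[1, 4, 7], [2, 5, 8], [6, 9]].
After inserting 3: P = [[1, 3, 7], [2, 4, 8], [5, 9], [6]].

So P = [[1, 3, 7], [2, 4, 8], [5, 9], [6]], Q = [[1, 2, 6], [3, 4, 7], [5, 8], [9]].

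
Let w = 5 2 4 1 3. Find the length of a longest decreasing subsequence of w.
3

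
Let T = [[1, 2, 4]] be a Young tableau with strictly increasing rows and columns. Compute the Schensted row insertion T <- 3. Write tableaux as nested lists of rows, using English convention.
In row 1, 3 replaces 4 (the leftmost entry greater than 3); 4 is bumped to row 2. 4 starts a new row 2. The new tableau is [[1, 2, 3], [4]].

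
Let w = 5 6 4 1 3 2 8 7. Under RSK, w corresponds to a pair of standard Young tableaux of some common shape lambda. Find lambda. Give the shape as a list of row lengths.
[3, 3, 1, 1]

Row-insert each entry into an empty tableau.

After inserting 5: P = [[5]].
After inserting 6: P = [[5, 6]].
After inserting 4: P = [[4, 6], [5]].
After inserting 1: P = [[1, 6], [4], [5]].
After inserting 3: P = [[1, 3], [4, 6], [5]].
After inserting 2: P = [[1, 2], [3, 6], [4], [5]].
After inserting 8: P = [[1, 2, 8], [3, 6], [4], [5]].
After inserting 7: P = [[1, 2, 7], [3, 6, 8], [4], [5]].

The final insertion tableau P = [[1, 2, 7], [3, 6, 8], [4], [5]] has shape [3, 3, 1, 1].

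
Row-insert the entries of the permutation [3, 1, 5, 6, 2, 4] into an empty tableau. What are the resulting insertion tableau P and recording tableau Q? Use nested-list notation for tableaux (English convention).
P = [[1, 2, 4], [3, 5, 6]], Q = [[1, 3, 4], [2, 5, 6]]

Insert each entry of the permutation into P by Schensted row insertion, recording in Q the position of each new cell.

Insert 3: appended to row 1. P = [[3]], Q = [[1]].
Insert 1: 1 bumps 3 from row 1; 3 starts row 2. P = [[1], [3]], Q = [[1], [2]].
Insert 5: appended to row 1. P = [[1, 5], [3]], Q = [[1, 3], [2]].
Insert 6: appended to row 1. P = [[1, 5, 6], [3]], Q = [[1, 3, 4], [2]].
Insert 2: 2 bumps 5 from row 1; 5 appends to row 2. P = [[1, 2, 6], [3, 5]], Q = [[1, 3, 4], [2, 5]].
Insert 4: 4 bumps 6 from row 1; 6 appends to row 2. P = [[1, 2, 4], [3, 5, 6]], Q = [[1, 3, 4], [2, 5, 6]].

So P = [[1, 2, 4], [3, 5, 6]], Q = [[1, 3, 4], [2, 5, 6]].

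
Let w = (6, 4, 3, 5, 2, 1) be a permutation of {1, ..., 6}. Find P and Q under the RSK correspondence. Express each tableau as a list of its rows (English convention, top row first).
P = [[1, 5], [2], [3], [4], [6]], Q = [[1, 4], [2], [3], [5], [6]]

Insert each entry of the permutation into P by Schensted row insertion, recording in Q the position of each new cell.

Insert 6: appended to row 1. P = [[6]].
Insert 4: 4 bumps 6 from row 1; 6 starts row 2. P = [[4], [6]].
Insert 3: 3 bumps 4 from row 1; 4 bumps 6 from row 2; 6 starts row 3. P = [[3], [4], [6]].
Insert 5: appended to row 1. P = [[3, 5], [4], [6]].
Insert 2: 2 bumps 3 from row 1; 3 bumps 4 from row 2; 4 bumps 6 from row 3; 6 starts row 4. P = [[2, 5], [3], [4], [6]].
Insert 1: 1 bumps 2 from row 1; 2 bumps 3 from row 2; 3 bumps 4 from row 3; 4 bumps 6 from row 4; 6 starts row 5. P = [[1, 5], [2], [3], [4], [6]].

So P = [[1, 5], [2], [3], [4], [6]], Q = [[1, 4], [2], [3], [5], [6]].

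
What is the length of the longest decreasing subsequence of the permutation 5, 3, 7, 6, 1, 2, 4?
3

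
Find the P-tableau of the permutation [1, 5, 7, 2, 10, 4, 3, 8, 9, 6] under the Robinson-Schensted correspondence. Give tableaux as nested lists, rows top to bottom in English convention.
Insert 1: appended to row 1. P = [[1]].
Insert 5: appended to row 1. P = [[1, 5]].
Insert 7: appended to row 1. P = [[1, 5, 7]].
Insert 2: 2 bumps 5 from row 1; 5 starts row 2. P = [[1, 2, 7], [5]].
Insert 10: appended to row 1. P = [[1, 2, 7, 10], [5]].
Insert 4: 4 bumps 7 from row 1; 7 appends to row 2. P = [[1, 2, 4, 10], [5, 7]].
Insert 3: 3 bumps 4 from row 1; 4 bumps 5 from row 2; 5 starts row 3. P = [[1, 2, 3, 10], [4, 7], [5]].
Insert 8: 8 bumps 10 from row 1; 10 appends to row 2. P = [[1, 2, 3, 8], [4, 7, 10], [5]].
Insert 9: appended to row 1. P = [[1, 2, 3, 8, 9], [4, 7, 10], [5]].
Insert 6: 6 bumps 8 from row 1; 8 bumps 10 from row 2; 10 appends to row 3. P = [[1, 2, 3, 6, 9], [4, 7, 8], [5, 10]].

So P = [[1, 2, 3, 6, 9], [4, 7, 8], [5, 10]].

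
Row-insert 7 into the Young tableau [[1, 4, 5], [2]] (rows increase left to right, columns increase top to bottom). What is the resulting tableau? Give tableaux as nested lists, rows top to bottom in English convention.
[[1, 4, 5, 7], [2]]

7 is larger than every entry of row 1, so it is appended to row 1. The new tableau is [[1, 4, 5, 7], [2]].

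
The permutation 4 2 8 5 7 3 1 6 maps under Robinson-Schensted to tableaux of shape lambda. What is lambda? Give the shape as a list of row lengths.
Row-insert each entry into an empty tableau.

After inserting 4: P = [[4]].
After inserting 2: P = [[2], [4]].
After inserting 8: P = [[2, 8], [4]].
After inserting 5: P = [[2, 5], [4, 8]].
After inserting 7: P = [[2, 5, 7], [4, 8]].
After inserting 3: P = [[2, 3, 7], [4, 5], [8]].
After inserting 1: P = [[1, 3, 7], [2, 5], [4], [8]].
After inserting 6: P = [[1, 3, 6], [2, 5, 7], [4], [8]].

The final insertion tableau P = [[1, 3, 6], [2, 5, 7], [4], [8]] has shape [3, 3, 1, 1].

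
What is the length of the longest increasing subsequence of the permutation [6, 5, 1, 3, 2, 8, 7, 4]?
3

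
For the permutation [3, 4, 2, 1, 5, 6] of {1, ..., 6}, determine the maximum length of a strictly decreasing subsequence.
3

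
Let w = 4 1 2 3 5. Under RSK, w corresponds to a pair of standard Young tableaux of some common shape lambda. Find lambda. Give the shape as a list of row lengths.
[4, 1]

Row-insert each entry into an empty tableau.

After inserting 4: P = [[4]].
After inserting 1: P = [[1], [4]].
After inserting 2: P = [[1, 2], [4]].
After inserting 3: P = [[1, 2, 3], [4]].
After inserting 5: P = [[1, 2, 3, 5], [4]].

The final insertion tableau P = [[1, 2, 3, 5], [4]] has shape [4, 1].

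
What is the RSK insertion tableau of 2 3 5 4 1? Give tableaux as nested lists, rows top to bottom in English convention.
P = [[1, 3, 4], [2], [5]]

Insert 2: appended to row 1. P = [[2]].
Insert 3: appended to row 1. P = [[2, 3]].
Insert 5: appended to row 1. P = [[2, 3, 5]].
Insert 4: 4 bumps 5 from row 1; 5 starts row 2. P = [[2, 3, 4], [5]].
Insert 1: 1 bumps 2 from row 1; 2 bumps 5 from row 2; 5 starts row 3. P = [[1, 3, 4], [2], [5]].

So P = [[1, 3, 4], [2], [5]].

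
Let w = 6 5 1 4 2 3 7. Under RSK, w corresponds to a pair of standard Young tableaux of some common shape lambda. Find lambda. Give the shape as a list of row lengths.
[4, 1, 1, 1]

Row-insert each entry into an empty tableau.

After inserting 6: P = [[6]].
After inserting 5: P = [[5], [6]].
After inserting 1: P = [[1], [5], [6]].
After inserting 4: P = [[1, 4], [5], [6]].
After inserting 2: P = [[1, 2], [4], [5], [6]].
After inserting 3: P = [[1, 2, 3], [4], [5], [6]].
After inserting 7: P = [[1, 2, 3, 7], [4], [5], [6]].

The final insertion tableau P = [[1, 2, 3, 7], [4], [5], [6]] has shape [4, 1, 1, 1].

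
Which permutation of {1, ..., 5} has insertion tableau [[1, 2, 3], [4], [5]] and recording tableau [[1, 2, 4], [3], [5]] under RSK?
1 5 2 4 3

Reverse the RSK construction: for i from n down to 1, find the cell of Q containing i, remove the entry at that cell from P, and reverse-bump it up through P; the value ejected from row 1 is w(i).

Step i=5: Q has 5 at row 3, column 1; remove 5 from row 3 of P and reverse-bump: 5 enters row 2 and ejects 4; 4 enters row 1 and ejects 3. So w(5) = 3. P is now [[1, 2, 4], [5]].
Step i=4: Q has 4 at row 1, column 3; remove that cell from P, ejecting 4. So w(4) = 4. P is now [[1, 2], [5]].
Step i=3: Q has 3 at row 2, column 1; remove 5 from row 2 of P and reverse-bump: 5 enters row 1 and ejects 2. So w(3) = 2. P is now [[1, 5]].
Step i=2: Q has 2 at row 1, column 2; remove that cell from P, ejecting 5. So w(2) = 5. P is now [[1]].
Step i=1: Q has 1 at row 1, column 1; remove that cell from P, ejecting 1. So w(1) = 1. P is now [].

So w = 1 5 2 4 3.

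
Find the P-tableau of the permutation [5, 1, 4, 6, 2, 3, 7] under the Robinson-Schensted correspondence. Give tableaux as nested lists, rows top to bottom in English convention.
P = [[1, 2, 3, 7], [4, 6], [5]]

Insert 5: appended to row 1. P = [[5]].
Insert 1: 1 bumps 5 from row 1; 5 starts row 2. P = [[1], [5]].
Insert 4: appended to row 1. P = [[1, 4], [5]].
Insert 6: appended to row 1. P = [[1, 4, 6], [5]].
Insert 2: 2 bumps 4 from row 1; 4 bumps 5 from row 2; 5 starts row 3. P = [[1, 2, 6], [4], [5]].
Insert 3: 3 bumps 6 from row 1; 6 appends to row 2. P = [[1, 2, 3], [4, 6], [5]].
Insert 7: appended to row 1. P = [[1, 2, 3, 7], [4, 6], [5]].

So P = [[1, 2, 3, 7], [4, 6], [5]].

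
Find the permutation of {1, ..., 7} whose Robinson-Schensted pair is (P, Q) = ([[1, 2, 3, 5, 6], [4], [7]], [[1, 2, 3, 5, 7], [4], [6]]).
1 2 7 4 5 3 6

Reverse RSK: for i = n, n-1, ..., 1, locate i in Q, remove the corresponding corner cell from P, and reverse-bump its entry up through P; the value ejected from row 1 is w(i).

So w = 1 2 7 4 5 3 6.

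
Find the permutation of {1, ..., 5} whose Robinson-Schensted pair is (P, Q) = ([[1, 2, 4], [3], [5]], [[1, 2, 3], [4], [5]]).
1 3 5 4 2

Reverse the RSK construction: for i from n down to 1, find the cell of Q containing i, remove the entry at that cell from P, and reverse-bump it up through P; the value ejected from row 1 is w(i).

Step i=5: Q has 5 at row 3, column 1; remove 5 from row 3 of P and reverse-bump: 5 enters row 2 and ejects 3; 3 enters row 1 and ejects 2. So w(5) = 2. P is now [[1, 3, 4], [5]].
Step i=4: Q has 4 at row 2, column 1; remove 5 from row 2 of P and reverse-bump: 5 enters row 1 and ejects 4. So w(4) = 4. P is now [[1, 3, 5]].
Step i=3: Q has 3 at row 1, column 3; remove that cell from P, ejecting 5. So w(3) = 5. P is now [[1, 3]].
Step i=2: Q has 2 at row 1, column 2; remove that cell from P, ejecting 3. So w(2) = 3. P is now [[1]].
Step i=1: Q has 1 at row 1, column 1; remove that cell from P, ejecting 1. So w(1) = 1. P is now [].

So w = 1 3 5 4 2.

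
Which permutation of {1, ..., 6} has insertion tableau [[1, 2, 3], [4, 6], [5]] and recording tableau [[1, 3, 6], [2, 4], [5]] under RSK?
5 1 6 4 2 3

Reverse the RSK construction: for i from n down to 1, find the cell of Q containing i, remove the entry at that cell from P, and reverse-bump it up through P; the value ejected from row 1 is w(i).

Step i=6: Q has 6 at row 1, column 3; remove that cell from P, ejecting 3. So w(6) = 3. P is now [[1, 2], [4, 6], [5]].
Step i=5: Q has 5 at row 3, column 1; remove 5 from row 3 of P and reverse-bump: 5 enters row 2 and ejects 4; 4 enters row 1 and ejects 2. So w(5) = 2. P is now [[1, 4], [5, 6]].
Step i=4: Q has 4 at row 2, column 2; remove 6 from row 2 of P and reverse-bump: 6 enters row 1 and ejects 4. So w(4) = 4. P is now [[1, 6], [5]].
Step i=3: Q has 3 at row 1, column 2; remove that cell from P, ejecting 6. So w(3) = 6. P is now [[1], [5]].
Step i=2: Q has 2 at row 2, column 1; remove 5 from row 2 of P and reverse-bump: 5 enters row 1 and ejects 1. So w(2) = 1. P is now [[5]].
Step i=1: Q has 1 at row 1, column 1; remove that cell from P, ejecting 5. So w(1) = 5. P is now [].

So w = 5 1 6 4 2 3.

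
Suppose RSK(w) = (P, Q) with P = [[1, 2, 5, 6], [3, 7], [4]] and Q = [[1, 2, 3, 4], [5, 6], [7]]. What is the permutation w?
1 4 5 7 3 6 2

Reverse the RSK construction: for i from n down to 1, find the cell of Q containing i, remove the entry at that cell from P, and reverse-bump it up through P; the value ejected from row 1 is w(i).

Step i=7: Q has 7 at row 3, column 1; remove 4 from row 3 of P and reverse-bump: 4 enters row 2 and ejects 3; 3 enters row 1 and ejects 2. So w(7) = 2. P is now [[1, 3, 5, 6], [4, 7]].
Step i=6: Q has 6 at row 2, column 2; remove 7 from row 2 of P and reverse-bump: 7 enters row 1 and ejects 6. So w(6) = 6. P is now [[1, 3, 5, 7], [4]].
Step i=5: Q has 5 at row 2, column 1; remove 4 from row 2 of P and reverse-bump: 4 enters row 1 and ejects 3. So w(5) = 3. P is now [[1, 4, 5, 7]].
Step i=4: Q has 4 at row 1, column 4; remove that cell from P, ejecting 7. So w(4) = 7. P is now [[1, 4, 5]].
Step i=3: Q has 3 at row 1, column 3; remove that cell from P, ejecting 5. So w(3) = 5. P is now [[1, 4]].
Step i=2: Q has 2 at row 1, column 2; remove that cell from P, ejecting 4. So w(2) = 4. P is now [[1]].
Step i=1: Q has 1 at row 1, column 1; remove that cell from P, ejecting 1. So w(1) = 1. P is now [].

So w = 1 4 5 7 3 6 2.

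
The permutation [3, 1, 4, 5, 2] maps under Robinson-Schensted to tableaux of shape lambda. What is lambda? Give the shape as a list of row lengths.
Row-insert each entry into an empty tableau.

After inserting 3: P = [[3]].
After inserting 1: P = [[1], [3]].
After inserting 4: P = [[1, 4], [3]].
After inserting 5: P = [[1, 4, 5], [3]].
After inserting 2: P = [[1, 2, 5], [3, 4]].

The final insertion tableau P = [[1, 2, 5], [3, 4]] has shape [3, 2].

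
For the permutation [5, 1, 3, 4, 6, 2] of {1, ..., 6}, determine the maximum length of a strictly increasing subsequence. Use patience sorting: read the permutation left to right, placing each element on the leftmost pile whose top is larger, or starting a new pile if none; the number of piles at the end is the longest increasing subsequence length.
5: new pile. tops = [5]
1: onto pile 1 (replacing 5). tops = [1]
3: new pile. tops = [1, 3]
4: new pile. tops = [1, 3, 4]
6: new pile. tops = [1, 3, 4, 6]
2: onto pile 2 (replacing 3). tops = [1, 2, 4, 6]

4 piles, so the longest increasing subsequence has length 4.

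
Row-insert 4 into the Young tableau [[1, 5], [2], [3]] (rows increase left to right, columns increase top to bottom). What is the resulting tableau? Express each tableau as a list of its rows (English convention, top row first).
In row 1, 4 replaces 5 (the leftmost entry greater than 4); 5 is bumped to row 2. 5 is appended to row 2. The new tableau is [[1, 4], [2, 5], [3]].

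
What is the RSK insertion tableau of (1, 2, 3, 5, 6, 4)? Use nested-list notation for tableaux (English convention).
Insert 1: appended to row 1. P = [[1]].
Insert 2: appended to row 1. P = [[1, 2]].
Insert 3: appended to row 1. P = [[1, 2, 3]].
Insert 5: appended to row 1. P = [[1, 2, 3, 5]].
Insert 6: appended to row 1. P = [[1, 2, 3, 5, 6]].
Insert 4: 4 bumps 5 from row 1; 5 starts row 2. P = [[1, 2, 3, 4, 6], [5]].

So P = [[1, 2, 3, 4, 6], [5]].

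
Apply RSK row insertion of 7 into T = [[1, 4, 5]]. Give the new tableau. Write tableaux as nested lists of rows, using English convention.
7 is larger than every entry of row 1, so it is appended to row 1. The new tableau is [[1, 4, 5, 7]].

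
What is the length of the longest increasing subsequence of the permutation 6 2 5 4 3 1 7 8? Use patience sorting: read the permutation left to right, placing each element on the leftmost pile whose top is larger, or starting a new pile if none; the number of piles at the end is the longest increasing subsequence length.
4

6: new pile. tops = [6]
2: onto pile 1 (replacing 6). tops = [2]
5: new pile. tops = [2, 5]
4: onto pile 2 (replacing 5). tops = [2, 4]
3: onto pile 2 (replacing 4). tops = [2, 3]
1: onto pile 1 (replacing 2). tops = [1, 3]
7: new pile. tops = [1, 3, 7]
8: new pile. tops = [1, 3, 7, 8]

4 piles, so the longest increasing subsequence has length 4.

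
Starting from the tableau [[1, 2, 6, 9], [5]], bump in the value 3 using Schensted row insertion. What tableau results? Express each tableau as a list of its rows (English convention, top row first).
In row 1, 3 replaces 6 (the leftmost entry greater than 3); 6 is bumped to row 2. 6 is appended to row 2. The new tableau is [[1, 2, 3, 9], [5, 6]].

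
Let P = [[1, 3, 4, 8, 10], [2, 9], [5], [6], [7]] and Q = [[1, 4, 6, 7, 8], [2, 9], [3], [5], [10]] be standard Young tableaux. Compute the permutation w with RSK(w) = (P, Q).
Reverse the RSK construction: for i from n down to 1, find the cell of Q containing i, remove the entry at that cell from P, and reverse-bump it up through P; the value ejected from row 1 is w(i).

Step i=10: Q has 10 at row 5, column 1; remove 7 from row 5 of P and reverse-bump: 7 enters row 4 and ejects 6; 6 enters row 3 and ejects 5; 5 enters row 2 and ejects 2; 2 enters row 1 and ejects 1. So w(10) = 1. P is now [[2, 3, 4, 8, 10], [5, 9], [6], [7]].
Step i=9: Q has 9 at row 2, column 2; remove 9 from row 2 of P and reverse-bump: 9 enters row 1 and ejects 8. So w(9) = 8. P is now [[2, 3, 4, 9, 10], [5], [6], [7]].
Step i=8: Q has 8 at row 1, column 5; remove that cell from P, ejecting 10. So w(8) = 10. P is now [[2, 3, 4, 9], [5], [6], [7]].
Step i=7: Q has 7 at row 1, column 4; remove that cell from P, ejecting 9. So w(7) = 9. P is now [[2, 3, 4], [5], [6], [7]].
Step i=6: Q has 6 at row 1, column 3; remove that cell from P, ejecting 4. So w(6) = 4. P is now [[2, 3], [5], [6], [7]].
Step i=5: Q has 5 at row 4, column 1; remove 7 from row 4 of P and reverse-bump: 7 enters row 3 and ejects 6; 6 enters row 2 and ejects 5; 5 enters row 1 and ejects 3. So w(5) = 3. P is now [[2, 5], [6], [7]].
Step i=4: Q has 4 at row 1, column 2; remove that cell from P, ejecting 5. So w(4) = 5. P is now [[2], [6], [7]].
Step i=3: Q has 3 at row 3, column 1; remove 7 from row 3 of P and reverse-bump: 7 enters row 2 and ejects 6; 6 enters row 1 and ejects 2. So w(3) = 2. P is now [[6], [7]].
Step i=2: Q has 2 at row 2, column 1; remove 7 from row 2 of P and reverse-bump: 7 enters row 1 and ejects 6. So w(2) = 6. P is now [[7]].
Step i=1: Q has 1 at row 1, column 1; remove that cell from P, ejecting 7. So w(1) = 7. P is now [].

So w = 7 6 2 5 3 4 9 10 8 1.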